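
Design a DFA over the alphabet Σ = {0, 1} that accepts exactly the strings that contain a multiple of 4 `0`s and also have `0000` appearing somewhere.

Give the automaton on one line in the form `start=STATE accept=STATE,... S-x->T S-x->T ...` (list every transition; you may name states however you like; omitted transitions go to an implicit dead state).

start=S0 accept=S7 S0-0->S1 S0-1->S0 S1-0->S2 S1-1->S3 S2-0->S4 S2-1->S5 S3-0->S6 S3-1->S3 S4-0->S7 S4-1->S8 S5-0->S9 S5-1->S5 S6-0->S10 S6-1->S5 S7-0->S11 S7-1->S7 S8-0->S12 S8-1->S8 S9-0->S13 S9-1->S8 S10-0->S14 S10-1->S8 S11-0->S15 S11-1->S11 S12-0->S16 S12-1->S0 S13-0->S17 S13-1->S0 S14-0->S11 S14-1->S0 S15-0->S18 S15-1->S15 S16-0->S19 S16-1->S3 S17-0->S15 S17-1->S3 S18-0->S7 S18-1->S18 S19-0->S18 S19-1->S5

Run two small machines in parallel and take their product. One (4 states) tracks the count of `0`s modulo 4; the other (5 states) tracks whether and how much of `0000` has been seen. Each combined state is a pair, one component from each; accept when both components accept.
          0    1  
>  S0     S1   S0 
   S1     S2   S3 
   S2     S4   S5 
   S3     S6   S3 
   S4     S7   S8 
   S5     S9   S5 
   S6    S10   S5 
 * S7    S11   S7 
   S8    S12   S8 
   S9    S13   S8 
   S10   S14   S8 
   S11   S15  S11 
   S12   S16   S0 
   S13   S17   S0 
   S14   S11   S0 
   S15   S18  S15 
   S16   S19   S3 
   S17   S15   S3 
   S18    S7  S18 
   S19   S18   S5 
(> = start, * = accepting)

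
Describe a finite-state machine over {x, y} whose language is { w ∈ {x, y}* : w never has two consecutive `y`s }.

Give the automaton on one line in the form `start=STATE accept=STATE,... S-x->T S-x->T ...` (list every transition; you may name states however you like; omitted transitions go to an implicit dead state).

start=S0 accept=S0,S1 S0-x->S0 S0-y->S1 S1-x->S0 S1-y->S2 S2-x->S2 S2-y->S2

Track partial matches of the forbidden pattern `yy`. State S2 is a dead state reached once `yy` has occurred; every other state accepts. S0 means no part of `yy` is currently matched.
A 3-state machine:
        x   y  
>* S0   S0  S1 
 * S1   S0  S2 
   S2   S2  S2 
(> = start, * = accepting)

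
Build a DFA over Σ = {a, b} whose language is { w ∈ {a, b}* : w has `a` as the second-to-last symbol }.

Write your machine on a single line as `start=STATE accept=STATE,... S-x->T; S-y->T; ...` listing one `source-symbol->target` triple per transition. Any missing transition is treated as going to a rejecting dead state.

Because acceptance depends on a position counted from the end, the machine has to buffer the most recent 2 symbols. Make each state the string of the last up-to-2 symbols read; on input `x` shift the window left and append `x`. Accept when the buffered window has length 2 and begins with `a`.
        a   b  
>  q0   q1  q2 
   q1   q3  q4 
   q2   q5  q6 
 * q3   q3  q4 
 * q4   q5  q6 
   q5   q3  q4 
   q6   q5  q6 
(> = start, * = accepting)

start=q0; accept=q3,q4; q0-a->q1; q0-b->q2; q1-a->q3; q1-b->q4; q2-a->q5; q2-b->q6; q3-a->q3; q3-b->q4; q4-a->q5; q4-b->q6; q5-a->q3; q5-b->q4; q6-a->q5; q6-b->q6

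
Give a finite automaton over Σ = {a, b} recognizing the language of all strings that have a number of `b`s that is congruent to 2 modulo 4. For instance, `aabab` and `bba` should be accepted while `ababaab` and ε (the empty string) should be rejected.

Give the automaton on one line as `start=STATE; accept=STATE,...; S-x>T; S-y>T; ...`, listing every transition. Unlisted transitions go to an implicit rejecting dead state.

start=q0; accept=q2; q0-a>q0; q0-b>q1; q1-a>q1; q1-b>q2; q2-a>q2; q2-b>q3; q3-a>q3; q3-b>q0

Keep the running count of `b`s modulo 4: each `b` advances along the cycle q0 → q1 → q2 → q3 → q0 while other symbols loop. Accept at q2.
With 4 states:
        a   b  
>  q0   q0  q1 
   q1   q1  q2 
 * q2   q2  q3 
   q3   q3  q0 
(> = start, * = accepting)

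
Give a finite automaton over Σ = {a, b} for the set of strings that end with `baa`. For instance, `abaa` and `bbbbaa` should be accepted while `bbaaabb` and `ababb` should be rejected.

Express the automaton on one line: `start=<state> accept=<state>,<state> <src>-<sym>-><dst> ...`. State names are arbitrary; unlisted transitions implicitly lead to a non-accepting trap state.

Let each state record the length of the longest suffix of the input read so far that is also a prefix of `baa`. q1 means the last symbol is `b`; q2 means the last 2 symbols are `ba`; q3 means the last 3 symbols are `baa`. Accept only at q3, where the string currently ends in `baa`.
        a   b  
>  q0   q0  q1 
   q1   q2  q1 
   q2   q3  q1 
 * q3   q0  q1 
(> = start, * = accepting)

start=q0 accept=q3 q0-a->q0 q0-b->q1 q1-a->q2 q1-b->q1 q2-a->q3 q2-b->q1 q3-a->q0 q3-b->q1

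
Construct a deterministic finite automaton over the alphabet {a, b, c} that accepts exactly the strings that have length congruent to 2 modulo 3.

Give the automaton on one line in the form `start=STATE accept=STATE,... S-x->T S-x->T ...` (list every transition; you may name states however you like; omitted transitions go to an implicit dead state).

Only the length mod 3 matters, so use a 3-cycle: from any state, every input symbol moves to the next state, wrapping s2 back to s0. Mark s2 accepting.
        a   b   c  
>  s0   s1  s1  s1 
   s1   s2  s2  s2 
 * s2   s0  s0  s0 
(> = start, * = accepting)

start=s0 accept=s2 s0-a->s1 s0-b->s1 s0-c->s1 s1-a->s2 s1-b->s2 s1-c->s2 s2-a->s0 s2-b->s0 s2-c->s0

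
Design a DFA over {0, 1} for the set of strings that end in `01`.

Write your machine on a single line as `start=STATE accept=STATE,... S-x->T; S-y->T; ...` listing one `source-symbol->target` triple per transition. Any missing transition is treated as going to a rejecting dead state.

Remember how much of `01` the current input suffix matches. State S0 means no match yet; S1 means the last symbol is `0`; S2 means the last 2 symbols are `01`. Only S2 accepts. On a mismatch, fall back to the longest proper suffix that is still a prefix of `01`.
With 3 states:
        0   1  
>  S0   S1  S0 
   S1   S1  S2 
 * S2   S1  S0 
(> = start, * = accepting)

start=S0; accept=S2; S0-0->S1; S0-1->S0; S1-0->S1; S1-1->S2; S2-0->S1; S2-1->S0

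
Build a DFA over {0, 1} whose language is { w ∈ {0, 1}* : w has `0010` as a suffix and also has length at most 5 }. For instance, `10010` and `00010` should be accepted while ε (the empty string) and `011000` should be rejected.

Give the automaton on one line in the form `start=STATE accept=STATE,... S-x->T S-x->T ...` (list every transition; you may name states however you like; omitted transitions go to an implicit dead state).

start=s0 accept=s8 s0-0->s1 s0-1->s2 s1-0->s3 s1-1->s4 s2-0->s5 s2-1->s4 s3-0->s6 s3-1->s7 s4-0->s4 s4-1->s4 s5-0->s6 s5-1->s4 s6-0->s4 s6-1->s7 s7-0->s8 s7-1->s4 s8-0->s4 s8-1->s4

Build one automaton per condition and run them in lockstep. One (5 states) tracks how much of the suffix `0010` has currently been matched; the other (7 states) tracks the input length, saturating at 6. Each combined state is a pair, one component from each; accept when both components accept. Minimizing collapses redundant product states.
A 9-state machine:
        0   1  
>  s0   s1  s2 
   s1   s3  s4 
   s2   s5  s4 
   s3   s6  s7 
   s4   s4  s4 
   s5   s6  s4 
   s6   s4  s7 
   s7   s8  s4 
 * s8   s4  s4 
(> = start, * = accepting)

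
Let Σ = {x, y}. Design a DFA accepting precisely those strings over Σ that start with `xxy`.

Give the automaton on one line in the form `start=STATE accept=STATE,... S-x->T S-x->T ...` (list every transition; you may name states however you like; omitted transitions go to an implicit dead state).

Walk along `xxy` while the input agrees: from s0 take `x` to s1, and so on. Any deviation drops to the rejecting sink s4. Once s3 is reached the prefix is confirmed and every continuation is accepted.
        x   y  
>  s0   s1  s4 
   s1   s2  s4 
   s2   s4  s3 
 * s3   s3  s3 
   s4   s4  s4 
(> = start, * = accepting)

start=s0 accept=s3 s0-x->s1 s0-y->s4 s1-x->s2 s1-y->s4 s2-x->s4 s2-y->s3 s3-x->s3 s3-y->s3 s4-x->s4 s4-y->s4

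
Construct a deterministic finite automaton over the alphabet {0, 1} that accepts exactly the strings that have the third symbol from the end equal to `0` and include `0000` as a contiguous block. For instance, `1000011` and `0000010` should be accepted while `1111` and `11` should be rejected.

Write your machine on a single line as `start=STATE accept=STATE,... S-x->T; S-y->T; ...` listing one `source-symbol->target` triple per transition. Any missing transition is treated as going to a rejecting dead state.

Build one automaton per condition and run them in lockstep. The first has 15 states tracking the last 3 symbols read; the second has 5 states tracking whether and how much of `0000` has been seen. A product state is a pair (one from each), accepting exactly when both do. Equivalent product states are then merged.
With 12 states:
       0  1 
>  A   B  A 
   B   C  A 
   C   D  A 
   D   E  A 
 * E   E  F 
 * F   G  H 
 * G   I  J 
 * H   K  L 
   I   E  F 
   J   G  H 
   K   I  J 
   L   K  L 
(> = start, * = accepting)

start=A; accept=E,F,G,H; A-0->B; A-1->A; B-0->C; B-1->A; C-0->D; C-1->A; D-0->E; D-1->A; E-0->E; E-1->F; F-0->G; F-1->H; G-0->I; G-1->J; H-0->K; H-1->L; I-0->E; I-1->F; J-0->G; J-1->H; K-0->I; K-1->J; L-0->K; L-1->L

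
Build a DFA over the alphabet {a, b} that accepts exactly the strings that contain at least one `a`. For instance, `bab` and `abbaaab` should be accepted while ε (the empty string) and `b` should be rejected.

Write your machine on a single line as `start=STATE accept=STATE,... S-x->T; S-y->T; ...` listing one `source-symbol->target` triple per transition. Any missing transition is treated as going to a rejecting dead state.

start=q0; accept=q1,q2; q0-a->q1; q0-b->q0; q1-a->q2; q1-b->q1; q2-a->q2; q2-b->q2

Count `a`s, saturating at 2: state q0 means no `a` yet, q1 means one `a` seen, q2 means more than one. Each `a` increments (capped at q2); other symbols loop. Accept from {q1, q2}.
A 3-state machine:
        a   b  
>  q0   q1  q0 
 * q1   q2  q1 
 * q2   q2  q2 
(> = start, * = accepting)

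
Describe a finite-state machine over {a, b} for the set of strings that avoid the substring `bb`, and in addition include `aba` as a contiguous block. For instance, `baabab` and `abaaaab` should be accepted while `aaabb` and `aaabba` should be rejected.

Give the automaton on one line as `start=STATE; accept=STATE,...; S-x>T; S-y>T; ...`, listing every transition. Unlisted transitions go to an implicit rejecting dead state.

Handle the two conditions separately and then intersect. One (3 states) tracks partial matches of the forbidden pattern `bb`; the other (4 states) tracks whether and how much of `aba` has been seen. Each combined state is a pair, one component from each; accept when both components accept. Minimizing collapses redundant product states.
        a   b  
>  q0   q1  q2 
   q1   q1  q3 
   q2   q1  q4 
   q3   q5  q4 
   q4   q4  q4 
 * q5   q5  q6 
 * q6   q5  q4 
(> = start, * = accepting)

start=q0; accept=q5,q6; q0-a>q1; q0-b>q2; q1-a>q1; q1-b>q3; q2-a>q1; q2-b>q4; q3-a>q5; q3-b>q4; q4-a>q4; q4-b>q4; q5-a>q5; q5-b>q6; q6-a>q5; q6-b>q4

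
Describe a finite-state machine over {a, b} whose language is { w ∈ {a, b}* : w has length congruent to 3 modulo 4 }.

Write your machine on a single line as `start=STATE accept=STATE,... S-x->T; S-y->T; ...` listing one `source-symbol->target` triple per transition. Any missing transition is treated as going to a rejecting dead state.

Only the length mod 4 matters, so use a 4-cycle: from any state, every input symbol moves to the next state, wrapping S3 back to S0. Mark S3 accepting.
A 4-state machine:
        a   b  
>  S0   S1  S1 
   S1   S2  S2 
   S2   S3  S3 
 * S3   S0  S0 
(> = start, * = accepting)

start=S0; accept=S3; S0-a->S1; S0-b->S1; S1-a->S2; S1-b->S2; S2-a->S3; S2-b->S3; S3-a->S0; S3-b->S0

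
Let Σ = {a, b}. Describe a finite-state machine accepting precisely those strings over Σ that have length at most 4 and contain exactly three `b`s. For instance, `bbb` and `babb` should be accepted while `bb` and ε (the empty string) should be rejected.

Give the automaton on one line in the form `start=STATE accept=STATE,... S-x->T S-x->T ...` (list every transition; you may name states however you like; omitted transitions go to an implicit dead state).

Build one automaton per condition and run them in lockstep. One (6 states) tracks the input length, saturating at 5; the other (5 states) tracks the count of `b`s, saturating at 4. Each combined state is a pair, one component from each; accept when both components accept.
          a    b  
>  s0     s1   s2 
   s1     s3   s4 
   s2     s4   s5 
   s3     s6   s7 
   s4     s7   s8 
   s5     s8   s9 
   s6    s10  s11 
   s7    s11  s12 
   s8    s12  s13 
 * s9    s13  s14 
   s10   s15  s16 
   s11   s16  s17 
   s12   s17  s18 
 * s13   s18  s19 
   s14   s19  s19 
   s15   s15  s16 
   s16   s16  s17 
   s17   s17  s18 
   s18   s18  s19 
   s19   s19  s19 
(> = start, * = accepting)

start=s0 accept=s9,s13 s0-a->s1 s0-b->s2 s1-a->s3 s1-b->s4 s2-a->s4 s2-b->s5 s3-a->s6 s3-b->s7 s4-a->s7 s4-b->s8 s5-a->s8 s5-b->s9 s6-a->s10 s6-b->s11 s7-a->s11 s7-b->s12 s8-a->s12 s8-b->s13 s9-a->s13 s9-b->s14 s10-a->s15 s10-b->s16 s11-a->s16 s11-b->s17 s12-a->s17 s12-b->s18 s13-a->s18 s13-b->s19 s14-a->s19 s14-b->s19 s15-a->s15 s15-b->s16 s16-a->s16 s16-b->s17 s17-a->s17 s17-b->s18 s18-a->s18 s18-b->s19 s19-a->s19 s19-b->s19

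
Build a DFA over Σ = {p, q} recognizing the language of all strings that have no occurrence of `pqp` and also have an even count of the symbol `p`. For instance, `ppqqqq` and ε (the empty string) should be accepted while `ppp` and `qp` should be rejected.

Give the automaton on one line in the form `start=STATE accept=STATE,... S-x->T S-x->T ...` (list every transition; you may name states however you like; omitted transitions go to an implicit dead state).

Run two small machines in parallel and take their product. One (4 states) tracks partial matches of the forbidden pattern `pqp`; the other (2 states) tracks the count of `p`s modulo 2. Each combined state is a pair, one component from each; accept when both components accept. After merging equivalent states the machine shrinks.
With 7 states:
        p   q  
>* S0   S1  S0 
   S1   S2  S3 
 * S2   S1  S4 
   S3   S5  S6 
 * S4   S5  S0 
   S5   S5  S5 
   S6   S2  S6 
(> = start, * = accepting)

start=S0 accept=S0,S2,S4 S0-p->S1 S0-q->S0 S1-p->S2 S1-q->S3 S2-p->S1 S2-q->S4 S3-p->S5 S3-q->S6 S4-p->S5 S4-q->S0 S5-p->S5 S5-q->S5 S6-p->S2 S6-q->S6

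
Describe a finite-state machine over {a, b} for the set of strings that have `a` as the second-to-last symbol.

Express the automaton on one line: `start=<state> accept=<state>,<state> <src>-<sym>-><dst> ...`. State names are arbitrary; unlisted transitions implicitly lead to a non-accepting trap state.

start=S0 accept=S3,S4 S0-a->S1 S0-b->S2 S1-a->S3 S1-b->S4 S2-a->S5 S2-b->S6 S3-a->S3 S3-b->S4 S4-a->S5 S4-b->S6 S5-a->S3 S5-b->S4 S6-a->S5 S6-b->S6

A DFA must remember the last 2 symbols (since which symbol is second-to-last isn't known until the input ends). Use one state per possible window of the last ≤2 symbols; accept from those whose window starts with `a`.
A 7-state machine:
        a   b  
>  S0   S1  S2 
   S1   S3  S4 
   S2   S5  S6 
 * S3   S3  S4 
 * S4   S5  S6 
   S5   S3  S4 
   S6   S5  S6 
(> = start, * = accepting)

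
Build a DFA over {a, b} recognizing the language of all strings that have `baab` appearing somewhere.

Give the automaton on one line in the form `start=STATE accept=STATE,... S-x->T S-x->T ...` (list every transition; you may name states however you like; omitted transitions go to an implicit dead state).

States s0..s3 record the length of the longest prefix of `baab` that matches the current input suffix. Reaching s4 means `baab` has been seen, and we stay there forever. Accept from s4.
5 states suffice.
        a   b  
>  s0   s0  s1 
   s1   s2  s1 
   s2   s3  s1 
   s3   s0  s4 
 * s4   s4  s4 
(> = start, * = accepting)

start=s0 accept=s4 s0-a->s0 s0-b->s1 s1-a->s2 s1-b->s1 s2-a->s3 s2-b->s1 s3-a->s0 s3-b->s4 s4-a->s4 s4-b->s4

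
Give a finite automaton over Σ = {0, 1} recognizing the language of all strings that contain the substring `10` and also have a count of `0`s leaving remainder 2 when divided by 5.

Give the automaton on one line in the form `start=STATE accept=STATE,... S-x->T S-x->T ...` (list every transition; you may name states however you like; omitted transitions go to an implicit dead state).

start=q0 accept=q7 q0-0->q1 q0-1->q2 q1-0->q3 q1-1->q4 q2-0->q4 q2-1->q2 q3-0->q5 q3-1->q6 q4-0->q7 q4-1->q4 q5-0->q8 q5-1->q9 q6-0->q9 q6-1->q6 q7-0->q9 q7-1->q7 q8-0->q0 q8-1->q10 q9-0->q10 q9-1->q9 q10-0->q2 q10-1->q10

Handle the two conditions separately and then intersect. One (3 states) tracks whether and how much of `10` has been seen; the other (5 states) tracks the count of `0`s modulo 5. Each combined state is a pair, one component from each; accept when both components accept. After merging equivalent states the machine shrinks.
With 11 states:
          0    1  
>  q0     q1   q2 
   q1     q3   q4 
   q2     q4   q2 
   q3     q5   q6 
   q4     q7   q4 
   q5     q8   q9 
   q6     q9   q6 
 * q7     q9   q7 
   q8     q0  q10 
   q9    q10   q9 
   q10    q2  q10 
(> = start, * = accepting)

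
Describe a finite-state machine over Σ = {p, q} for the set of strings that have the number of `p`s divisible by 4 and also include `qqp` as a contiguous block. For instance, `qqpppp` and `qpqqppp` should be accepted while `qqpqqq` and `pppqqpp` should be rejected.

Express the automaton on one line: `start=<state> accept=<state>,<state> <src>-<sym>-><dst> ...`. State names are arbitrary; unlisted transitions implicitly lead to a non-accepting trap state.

Run two small machines in parallel and take their product. The first has 4 states tracking the count of `p`s modulo 4; the second has 4 states tracking whether and how much of `qqp` has been seen. A product state is a pair (one from each), accepting exactly when both do. After merging equivalent states the machine shrinks.
13 states suffice.
          p    q  
>  S0     S1   S2 
   S1     S3   S4 
   S2     S1   S5 
   S3     S6   S7 
   S4     S3   S8 
   S5     S8   S5 
   S6     S0   S9 
   S7     S6  S10 
   S8    S10   S8 
   S9     S0  S11 
   S10   S11  S10 
   S11   S12  S11 
 * S12    S8  S12 
(> = start, * = accepting)

start=S0 accept=S12 S0-p->S1 S0-q->S2 S1-p->S3 S1-q->S4 S2-p->S1 S2-q->S5 S3-p->S6 S3-q->S7 S4-p->S3 S4-q->S8 S5-p->S8 S5-q->S5 S6-p->S0 S6-q->S9 S7-p->S6 S7-q->S10 S8-p->S10 S8-q->S8 S9-p->S0 S9-q->S11 S10-p->S11 S10-q->S10 S11-p->S12 S11-q->S11 S12-p->S8 S12-q->S12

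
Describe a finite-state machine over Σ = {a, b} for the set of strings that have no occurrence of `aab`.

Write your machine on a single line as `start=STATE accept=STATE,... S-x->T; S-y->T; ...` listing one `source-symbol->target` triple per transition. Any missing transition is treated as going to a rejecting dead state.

Track partial matches of the forbidden pattern `aab`. State S3 is a dead state reached once `aab` has occurred; every other state accepts. S0 means no part of `aab` is currently matched.
4 states suffice.
        a   b  
>* S0   S1  S0 
 * S1   S2  S0 
 * S2   S2  S3 
   S3   S3  S3 
(> = start, * = accepting)

start=S0; accept=S0,S1,S2; S0-a->S1; S0-b->S0; S1-a->S2; S1-b->S0; S2-a->S2; S2-b->S3; S3-a->S3; S3-b->S3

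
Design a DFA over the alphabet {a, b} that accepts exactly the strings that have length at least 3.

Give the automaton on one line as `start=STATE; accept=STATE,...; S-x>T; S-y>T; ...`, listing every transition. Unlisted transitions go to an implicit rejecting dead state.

start=s0; accept=s3,s4; s0-a>s1; s0-b>s1; s1-a>s2; s1-b>s2; s2-a>s3; s2-b>s3; s3-a>s4; s3-b>s4; s4-a>s4; s4-b>s4

We only need to distinguish lengths 0, 1, …, 3, and '>3'. Chain s0 → s1 → s2 → s3 → s4 on every symbol, with s4 looping. Accepting states: {s3, s4}.
5 states suffice.
        a   b  
>  s0   s1  s1 
   s1   s2  s2 
   s2   s3  s3 
 * s3   s4  s4 
 * s4   s4  s4 
(> = start, * = accepting)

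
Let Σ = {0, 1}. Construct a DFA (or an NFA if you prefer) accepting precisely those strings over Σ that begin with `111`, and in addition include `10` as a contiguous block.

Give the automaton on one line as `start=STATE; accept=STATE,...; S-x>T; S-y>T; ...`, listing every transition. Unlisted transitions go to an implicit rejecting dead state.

Handle the two conditions separately and then intersect. One (5 states) tracks whether the input so far still matches the prefix `111`; the other (3 states) tracks whether and how much of `10` has been seen. Each combined state is a pair, one component from each; accept when both components accept.
8 states suffice.
        0   1  
>  s0   s1  s2 
   s1   s1  s3 
   s2   s4  s5 
   s3   s4  s3 
   s4   s4  s4 
   s5   s4  s6 
   s6   s7  s6 
 * s7   s7  s7 
(> = start, * = accepting)

start=s0; accept=s7; s0-0>s1; s0-1>s2; s1-0>s1; s1-1>s3; s2-0>s4; s2-1>s5; s3-0>s4; s3-1>s3; s4-0>s4; s4-1>s4; s5-0>s4; s5-1>s6; s6-0>s7; s6-1>s6; s7-0>s7; s7-1>s7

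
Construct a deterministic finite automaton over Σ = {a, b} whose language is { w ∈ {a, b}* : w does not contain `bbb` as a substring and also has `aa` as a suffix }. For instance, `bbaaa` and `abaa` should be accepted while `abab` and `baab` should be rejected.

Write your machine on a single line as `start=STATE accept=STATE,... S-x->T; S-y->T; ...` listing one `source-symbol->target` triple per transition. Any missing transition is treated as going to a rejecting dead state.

Handle the two conditions separately and then intersect. One (4 states) tracks partial matches of the forbidden pattern `bbb`; the other (3 states) tracks how much of the suffix `aa` has currently been matched. Each combined state is a pair, one component from each; accept when both components accept.
With 8 states:
        a   b  
>  s0   s1  s2 
   s1   s3  s2 
   s2   s1  s4 
 * s3   s3  s2 
   s4   s1  s5 
   s5   s6  s5 
   s6   s7  s5 
   s7   s7  s5 
(> = start, * = accepting)

start=s0; accept=s3; s0-a->s1; s0-b->s2; s1-a->s3; s1-b->s2; s2-a->s1; s2-b->s4; s3-a->s3; s3-b->s2; s4-a->s1; s4-b->s5; s5-a->s6; s5-b->s5; s6-a->s7; s6-b->s5; s7-a->s7; s7-b->s5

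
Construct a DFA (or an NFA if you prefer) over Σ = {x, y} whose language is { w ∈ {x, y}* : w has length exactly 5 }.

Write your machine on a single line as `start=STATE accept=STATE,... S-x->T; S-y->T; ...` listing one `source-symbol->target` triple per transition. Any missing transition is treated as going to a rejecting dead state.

start=q0; accept=q5; q0-x->q1; q0-y->q1; q1-x->q2; q1-y->q2; q2-x->q3; q2-y->q3; q3-x->q4; q3-y->q4; q4-x->q5; q4-y->q5; q5-x->q6; q5-y->q6; q6-x->q6; q6-y->q6

We only need to distinguish lengths 0, 1, …, 5, and '>5'. Chain q0 → q1 → q2 → q3 → q4 → q5 → q6 on every symbol, with q6 looping. Accepting states: {q5}.
With 7 states:
        x   y  
>  q0   q1  q1 
   q1   q2  q2 
   q2   q3  q3 
   q3   q4  q4 
   q4   q5  q5 
 * q5   q6  q6 
   q6   q6  q6 
(> = start, * = accepting)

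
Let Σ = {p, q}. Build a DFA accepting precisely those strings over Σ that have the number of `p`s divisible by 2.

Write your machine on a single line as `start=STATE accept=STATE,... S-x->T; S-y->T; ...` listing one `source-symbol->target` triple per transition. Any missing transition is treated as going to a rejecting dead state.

The only thing that matters is how many `p`s have appeared, reduced mod 2. Use one state per residue: s0 for 0, …, s1 for 1. Reading `p` moves to the next residue; anything else stays put. s0 is accepting.
2 states suffice.
        p   q  
>* s0   s1  s0 
   s1   s0  s1 
(> = start, * = accepting)

start=s0; accept=s0; s0-p->s1; s0-q->s0; s1-p->s0; s1-q->s1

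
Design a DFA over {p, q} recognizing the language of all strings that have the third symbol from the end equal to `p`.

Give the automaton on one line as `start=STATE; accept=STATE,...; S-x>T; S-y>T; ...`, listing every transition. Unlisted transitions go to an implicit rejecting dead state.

start=s0; accept=s7,s8,s9,s10; s0-p>s1; s0-q>s2; s1-p>s3; s1-q>s4; s2-p>s5; s2-q>s6; s3-p>s7; s3-q>s8; s4-p>s9; s4-q>s10; s5-p>s11; s5-q>s12; s6-p>s13; s6-q>s14; s7-p>s7; s7-q>s8; s8-p>s9; s8-q>s10; s9-p>s11; s9-q>s12; s10-p>s13; s10-q>s14; s11-p>s7; s11-q>s8; s12-p>s9; s12-q>s10; s13-p>s11; s13-q>s12; s14-p>s13; s14-q>s14

A DFA must remember the last 3 symbols (since which symbol is third-to-last isn't known until the input ends). Use one state per possible window of the last ≤3 symbols; accept from those whose window starts with `p`.
A 15-state machine:
          p    q  
>  s0     s1   s2 
   s1     s3   s4 
   s2     s5   s6 
   s3     s7   s8 
   s4     s9  s10 
   s5    s11  s12 
   s6    s13  s14 
 * s7     s7   s8 
 * s8     s9  s10 
 * s9    s11  s12 
 * s10   s13  s14 
   s11    s7   s8 
   s12    s9  s10 
   s13   s11  s12 
   s14   s13  s14 
(> = start, * = accepting)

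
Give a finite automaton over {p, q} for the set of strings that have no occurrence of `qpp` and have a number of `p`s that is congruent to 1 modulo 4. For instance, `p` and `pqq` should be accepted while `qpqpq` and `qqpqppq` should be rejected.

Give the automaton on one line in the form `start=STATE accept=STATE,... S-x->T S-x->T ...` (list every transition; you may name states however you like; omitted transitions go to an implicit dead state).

Build one automaton per condition and run them in lockstep. The first has 4 states tracking partial matches of the forbidden pattern `qpp`; the second has 4 states tracking the count of `p`s modulo 4. A product state is a pair (one from each), accepting exactly when both do. Equivalent product states are then merged.
A 13-state machine:
          p    q  
>  S0     S1   S2 
 * S1     S3   S4 
   S2     S5   S2 
   S3     S6   S7 
 * S4     S8   S4 
 * S5     S9   S4 
   S6     S0  S10 
   S7    S11   S7 
   S8     S9   S7 
   S9     S9   S9 
   S10   S12  S10 
   S11    S9  S10 
   S12    S9   S2 
(> = start, * = accepting)

start=S0 accept=S1,S4,S5 S0-p->S1 S0-q->S2 S1-p->S3 S1-q->S4 S2-p->S5 S2-q->S2 S3-p->S6 S3-q->S7 S4-p->S8 S4-q->S4 S5-p->S9 S5-q->S4 S6-p->S0 S6-q->S10 S7-p->S11 S7-q->S7 S8-p->S9 S8-q->S7 S9-p->S9 S9-q->S9 S10-p->S12 S10-q->S10 S11-p->S9 S11-q->S10 S12-p->S9 S12-q->S2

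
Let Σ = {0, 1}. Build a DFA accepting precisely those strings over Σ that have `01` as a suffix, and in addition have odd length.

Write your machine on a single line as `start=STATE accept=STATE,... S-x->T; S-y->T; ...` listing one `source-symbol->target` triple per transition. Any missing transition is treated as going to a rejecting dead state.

Build one automaton per condition and run them in lockstep. One (3 states) tracks how much of the suffix `01` has currently been matched; the other (2 states) tracks the input length modulo 2. Each combined state is a pair, one component from each; accept when both components accept. After merging equivalent states the machine shrinks.
4 states suffice.
        0   1  
>  q0   q1  q1 
   q1   q2  q0 
   q2   q1  q3 
 * q3   q2  q0 
(> = start, * = accepting)

start=q0; accept=q3; q0-0->q1; q0-1->q1; q1-0->q2; q1-1->q0; q2-0->q1; q2-1->q3; q3-0->q2; q3-1->q0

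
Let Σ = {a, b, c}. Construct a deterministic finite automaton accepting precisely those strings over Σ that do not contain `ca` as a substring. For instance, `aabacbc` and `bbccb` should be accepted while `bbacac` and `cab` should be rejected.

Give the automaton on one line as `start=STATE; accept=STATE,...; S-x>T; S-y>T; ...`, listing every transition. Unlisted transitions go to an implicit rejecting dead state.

start=S0; accept=S0,S1; S0-a>S0; S0-b>S0; S0-c>S1; S1-a>S2; S1-b>S0; S1-c>S1; S2-a>S2; S2-b>S2; S2-c>S2

This is the complement of 'contains `ca`'. Use the same substring-matching states — S0 through S2 holding how much of `ca` has just been matched — but flip the accepting set: everything except the trap S2 accepts.
A 3-state machine:
        a   b   c  
>* S0   S0  S0  S1 
 * S1   S2  S0  S1 
   S2   S2  S2  S2 
(> = start, * = accepting)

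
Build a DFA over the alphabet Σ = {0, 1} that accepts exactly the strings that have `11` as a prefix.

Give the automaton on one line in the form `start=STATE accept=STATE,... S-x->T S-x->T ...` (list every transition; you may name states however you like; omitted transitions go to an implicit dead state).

Check the first 2 symbols one by one: q0 through q1 record how many have matched `11` so far; any wrong symbol goes to the dead state q3. After all 2 match we enter the accepting sink q2.
4 states suffice.
        0   1  
>  q0   q3  q1 
   q1   q3  q2 
 * q2   q2  q2 
   q3   q3  q3 
(> = start, * = accepting)

start=q0 accept=q2 q0-0->q3 q0-1->q1 q1-0->q3 q1-1->q2 q2-0->q2 q2-1->q2 q3-0->q3 q3-1->q3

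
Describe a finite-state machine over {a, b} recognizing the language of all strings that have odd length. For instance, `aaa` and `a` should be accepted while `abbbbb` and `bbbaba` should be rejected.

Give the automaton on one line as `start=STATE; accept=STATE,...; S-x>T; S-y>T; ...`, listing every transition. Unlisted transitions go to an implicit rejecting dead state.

start=S0; accept=S1; S0-a>S1; S0-b>S1; S1-a>S0; S1-b>S0

Only the length mod 2 matters, so use a 2-cycle: from any state, every input symbol moves to the next state, wrapping S1 back to S0. Mark S1 accepting.
        a   b  
>  S0   S1  S1 
 * S1   S0  S0 
(> = start, * = accepting)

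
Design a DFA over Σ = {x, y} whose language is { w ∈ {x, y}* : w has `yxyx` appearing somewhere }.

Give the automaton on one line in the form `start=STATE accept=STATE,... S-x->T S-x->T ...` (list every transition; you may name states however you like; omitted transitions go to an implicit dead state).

start=q0 accept=q4 q0-x->q0 q0-y->q1 q1-x->q2 q1-y->q1 q2-x->q0 q2-y->q3 q3-x->q4 q3-y->q1 q4-x->q4 q4-y->q4

Track how much of `yxyx` has been matched so far: state q0 is no progress, q4 is the absorbing accept state reached once `yxyx` has occurred. Intermediate states record partial matches; on a mismatch, fall back to the longest reusable overlap.
A 5-state machine:
        x   y  
>  q0   q0  q1 
   q1   q2  q1 
   q2   q0  q3 
   q3   q4  q1 
 * q4   q4  q4 
(> = start, * = accepting)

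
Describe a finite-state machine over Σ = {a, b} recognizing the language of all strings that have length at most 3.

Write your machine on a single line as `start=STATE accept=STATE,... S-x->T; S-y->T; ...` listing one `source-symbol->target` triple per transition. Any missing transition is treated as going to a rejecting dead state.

start=q0; accept=q0,q1,q2,q3; q0-a->q1; q0-b->q1; q1-a->q2; q1-b->q2; q2-a->q3; q2-b->q3; q3-a->q4; q3-b->q4; q4-a->q4; q4-b->q4

We only need to distinguish lengths 0, 1, …, 3, and '>3'. Chain q0 → q1 → q2 → q3 → q4 on every symbol, with q4 looping. Accepting states: {q0, q1, q2, q3}.
With 5 states:
        a   b  
>* q0   q1  q1 
 * q1   q2  q2 
 * q2   q3  q3 
 * q3   q4  q4 
   q4   q4  q4 
(> = start, * = accepting)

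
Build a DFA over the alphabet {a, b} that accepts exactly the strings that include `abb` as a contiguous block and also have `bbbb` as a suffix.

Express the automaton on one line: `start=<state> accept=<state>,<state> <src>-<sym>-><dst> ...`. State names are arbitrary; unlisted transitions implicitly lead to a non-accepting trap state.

Handle the two conditions separately and then intersect. The first has 4 states tracking whether and how much of `abb` has been seen; the second has 5 states tracking how much of the suffix `bbbb` has currently been matched. A product state is a pair (one from each), accepting exactly when both do. After merging equivalent states the machine shrinks.
6 states suffice.
        a   b  
>  q0   q1  q0 
   q1   q1  q2 
   q2   q1  q3 
   q3   q1  q4 
   q4   q1  q5 
 * q5   q1  q5 
(> = start, * = accepting)

start=q0 accept=q5 q0-a->q1 q0-b->q0 q1-a->q1 q1-b->q2 q2-a->q1 q2-b->q3 q3-a->q1 q3-b->q4 q4-a->q1 q4-b->q5 q5-a->q1 q5-b->q5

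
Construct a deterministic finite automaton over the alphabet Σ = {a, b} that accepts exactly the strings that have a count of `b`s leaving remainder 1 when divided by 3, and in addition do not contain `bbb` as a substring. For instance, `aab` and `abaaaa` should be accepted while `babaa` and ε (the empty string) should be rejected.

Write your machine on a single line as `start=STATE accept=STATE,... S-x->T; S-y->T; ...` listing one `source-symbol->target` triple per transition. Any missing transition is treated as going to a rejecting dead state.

start=s0; accept=s1,s2,s10; s0-a->s0; s0-b->s1; s1-a->s2; s1-b->s3; s2-a->s2; s2-b->s4; s3-a->s5; s3-b->s6; s4-a->s5; s4-b->s7; s5-a->s5; s5-b->s8; s6-a->s6; s6-b->s9; s7-a->s0; s7-b->s9; s8-a->s0; s8-b->s10; s9-a->s9; s9-b->s11; s10-a->s2; s10-b->s11; s11-a->s11; s11-b->s6

Run two small machines in parallel and take their product. The first has 3 states tracking the count of `b`s modulo 3; the second has 4 states tracking partial matches of the forbidden pattern `bbb`. A product state is a pair (one from each), accepting exactly when both do.
With 12 states:
          a    b  
>  s0     s0   s1 
 * s1     s2   s3 
 * s2     s2   s4 
   s3     s5   s6 
   s4     s5   s7 
   s5     s5   s8 
   s6     s6   s9 
   s7     s0   s9 
   s8     s0  s10 
   s9     s9  s11 
 * s10    s2  s11 
   s11   s11   s6 
(> = start, * = accepting)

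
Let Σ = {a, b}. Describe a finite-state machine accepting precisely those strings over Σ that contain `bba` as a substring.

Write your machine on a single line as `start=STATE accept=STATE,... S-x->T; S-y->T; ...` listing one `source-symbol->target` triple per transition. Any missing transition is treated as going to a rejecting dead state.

start=S0; accept=S3; S0-a->S0; S0-b->S1; S1-a->S0; S1-b->S2; S2-a->S3; S2-b->S2; S3-a->S3; S3-b->S3

Track how much of `bba` has been matched so far: state S0 is no progress, S3 is the absorbing accept state reached once `bba` has occurred. Intermediate states record partial matches; on a mismatch, fall back to the longest reusable overlap.
        a   b  
>  S0   S0  S1 
   S1   S0  S2 
   S2   S3  S2 
 * S3   S3  S3 
(> = start, * = accepting)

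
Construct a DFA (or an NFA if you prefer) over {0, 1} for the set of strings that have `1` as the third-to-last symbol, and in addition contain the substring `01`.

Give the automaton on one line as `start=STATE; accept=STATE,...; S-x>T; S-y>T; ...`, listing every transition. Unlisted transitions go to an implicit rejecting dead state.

Run two small machines in parallel and take their product. The first has 15 states tracking the last 3 symbols read; the second has 3 states tracking whether and how much of `01` has been seen. A product state is a pair (one from each), accepting exactly when both do.
19 states suffice.
          0    1  
>  s0     s1   s2 
   s1     s3   s4 
   s2     s5   s6 
   s3     s7   s8 
   s4     s9  s10 
   s5    s11  s12 
   s6    s13  s14 
   s7     s7   s8 
   s8     s9  s10 
   s9    s15  s12 
   s10   s16  s17 
   s11    s7   s8 
 * s12    s9  s10 
   s13   s11  s12 
   s14   s13  s14 
 * s15   s18   s8 
 * s16   s15  s12 
 * s17   s16  s17 
   s18   s18   s8 
(> = start, * = accepting)

start=s0; accept=s12,s15,s16,s17; s0-0>s1; s0-1>s2; s1-0>s3; s1-1>s4; s2-0>s5; s2-1>s6; s3-0>s7; s3-1>s8; s4-0>s9; s4-1>s10; s5-0>s11; s5-1>s12; s6-0>s13; s6-1>s14; s7-0>s7; s7-1>s8; s8-0>s9; s8-1>s10; s9-0>s15; s9-1>s12; s10-0>s16; s10-1>s17; s11-0>s7; s11-1>s8; s12-0>s9; s12-1>s10; s13-0>s11; s13-1>s12; s14-0>s13; s14-1>s14; s15-0>s18; s15-1>s8; s16-0>s15; s16-1>s12; s17-0>s16; s17-1>s17; s18-0>s18; s18-1>s8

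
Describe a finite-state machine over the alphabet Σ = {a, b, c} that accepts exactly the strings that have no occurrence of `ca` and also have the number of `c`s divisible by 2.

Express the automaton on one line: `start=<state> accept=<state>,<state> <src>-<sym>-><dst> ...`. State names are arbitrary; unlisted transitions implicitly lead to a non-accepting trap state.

Handle the two conditions separately and then intersect. The first has 3 states tracking partial matches of the forbidden pattern `ca`; the second has 2 states tracking the count of `c`s modulo 2. A product state is a pair (one from each), accepting exactly when both do. After merging equivalent states the machine shrinks.
With 5 states:
        a   b   c  
>* q0   q0  q0  q1 
   q1   q2  q3  q4 
   q2   q2  q2  q2 
   q3   q3  q3  q4 
 * q4   q2  q0  q1 
(> = start, * = accepting)

start=q0 accept=q0,q4 q0-a->q0 q0-b->q0 q0-c->q1 q1-a->q2 q1-b->q3 q1-c->q4 q2-a->q2 q2-b->q2 q2-c->q2 q3-a->q3 q3-b->q3 q3-c->q4 q4-a->q2 q4-b->q0 q4-c->q1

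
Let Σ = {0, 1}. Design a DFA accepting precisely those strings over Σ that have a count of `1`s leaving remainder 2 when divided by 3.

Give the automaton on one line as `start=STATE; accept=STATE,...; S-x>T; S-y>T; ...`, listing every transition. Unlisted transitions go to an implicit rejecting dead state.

start=q0; accept=q2; q0-0>q0; q0-1>q1; q1-0>q1; q1-1>q2; q2-0>q2; q2-1>q0

The only thing that matters is how many `1`s have appeared, reduced mod 3. Use one state per residue: q0 for 0, …, q2 for 2. Reading `1` moves to the next residue; anything else stays put. q2 is accepting.
A 3-state machine:
        0   1  
>  q0   q0  q1 
   q1   q1  q2 
 * q2   q2  q0 
(> = start, * = accepting)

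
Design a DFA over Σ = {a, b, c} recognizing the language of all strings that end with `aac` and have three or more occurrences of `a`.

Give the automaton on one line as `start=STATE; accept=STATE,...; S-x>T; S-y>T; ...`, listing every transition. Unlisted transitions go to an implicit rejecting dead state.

start=q0; accept=q4; q0-a>q1; q0-b>q0; q0-c>q0; q1-a>q2; q1-b>q1; q1-c>q1; q2-a>q3; q2-b>q1; q2-c>q1; q3-a>q3; q3-b>q1; q3-c>q4; q4-a>q2; q4-b>q1; q4-c>q1

Build one automaton per condition and run them in lockstep. The first has 4 states tracking how much of the suffix `aac` has currently been matched; the second has 5 states tracking the count of `a`s, saturating at 4. A product state is a pair (one from each), accepting exactly when both do. After merging equivalent states the machine shrinks.
5 states suffice.
        a   b   c  
>  q0   q1  q0  q0 
   q1   q2  q1  q1 
   q2   q3  q1  q1 
   q3   q3  q1  q4 
 * q4   q2  q1  q1 
(> = start, * = accepting)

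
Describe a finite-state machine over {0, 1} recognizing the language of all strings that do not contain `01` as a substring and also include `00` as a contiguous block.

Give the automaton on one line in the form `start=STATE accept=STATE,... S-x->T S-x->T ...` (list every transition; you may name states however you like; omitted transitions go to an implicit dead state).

Handle the two conditions separately and then intersect. The first has 3 states tracking partial matches of the forbidden pattern `01`; the second has 3 states tracking whether and how much of `00` has been seen. A product state is a pair (one from each), accepting exactly when both do.
6 states suffice.
       0  1 
>  A   B  A 
   B   C  D 
 * C   C  E 
   D   F  D 
   E   E  E 
   F   E  D 
(> = start, * = accepting)

start=A accept=C A-0->B A-1->A B-0->C B-1->D C-0->C C-1->E D-0->F D-1->D E-0->E E-1->E F-0->E F-1->D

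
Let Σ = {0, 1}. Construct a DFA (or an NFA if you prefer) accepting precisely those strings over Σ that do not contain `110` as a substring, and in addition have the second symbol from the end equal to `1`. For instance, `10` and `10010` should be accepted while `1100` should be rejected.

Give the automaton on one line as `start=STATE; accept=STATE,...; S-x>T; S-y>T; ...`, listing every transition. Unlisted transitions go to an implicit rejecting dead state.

start=q0; accept=q2,q3; q0-0>q0; q0-1>q1; q1-0>q2; q1-1>q3; q2-0>q0; q2-1>q1; q3-0>q4; q3-1>q3; q4-0>q4; q4-1>q4

Run two small machines in parallel and take their product. The first has 4 states tracking partial matches of the forbidden pattern `110`; the second has 7 states tracking the last 2 symbols read. A product state is a pair (one from each), accepting exactly when both do. Equivalent product states are then merged.
5 states suffice.
        0   1  
>  q0   q0  q1 
   q1   q2  q3 
 * q2   q0  q1 
 * q3   q4  q3 
   q4   q4  q4 
(> = start, * = accepting)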